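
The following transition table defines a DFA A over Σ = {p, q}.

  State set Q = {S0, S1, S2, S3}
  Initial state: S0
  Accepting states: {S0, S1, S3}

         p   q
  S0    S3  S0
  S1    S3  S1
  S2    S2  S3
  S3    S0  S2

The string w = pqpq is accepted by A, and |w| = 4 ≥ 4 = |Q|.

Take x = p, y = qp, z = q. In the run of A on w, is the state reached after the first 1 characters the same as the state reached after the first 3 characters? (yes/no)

Run of A on the first 3 characters of w = p q p:
  step 0: S0  (start)
  step 1: S3  (read p: S0→S3)
  step 2: S2  (read q: S3→S2)
  step 3: S2  (read p: S2→S2)

After x (step 1): S3. After xy (step 3): S2.
They differ (S3 ≠ S2), so y is not a cycle from the state after x; this split is not the one the pumping-lemma construction produces, and pumping y need not keep the string in L(A).

no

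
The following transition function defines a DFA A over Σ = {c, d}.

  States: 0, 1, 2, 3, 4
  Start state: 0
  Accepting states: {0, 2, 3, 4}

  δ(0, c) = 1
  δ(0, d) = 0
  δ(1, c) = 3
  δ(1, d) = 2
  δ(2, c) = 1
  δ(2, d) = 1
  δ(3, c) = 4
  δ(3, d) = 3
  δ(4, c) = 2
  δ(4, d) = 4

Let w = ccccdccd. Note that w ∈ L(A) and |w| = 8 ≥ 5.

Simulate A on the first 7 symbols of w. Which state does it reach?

4

State sequence: 0 -c-> 1 -c-> 3 -c-> 4 -c-> 2 -d-> 1 -c-> 3 -c-> 4

After reading 7 characters, A is in state 4.
(This kind of state-tracing is the core of the pumping-lemma construction: with 5 states, pigeonhole forces a repeat within the first 5 steps.)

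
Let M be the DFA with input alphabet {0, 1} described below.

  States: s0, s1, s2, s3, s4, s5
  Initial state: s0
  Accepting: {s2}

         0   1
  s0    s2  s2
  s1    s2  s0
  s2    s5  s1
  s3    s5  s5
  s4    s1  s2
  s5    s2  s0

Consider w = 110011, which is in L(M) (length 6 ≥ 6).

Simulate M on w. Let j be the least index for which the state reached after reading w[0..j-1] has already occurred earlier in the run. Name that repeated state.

s2

Run of M on w = 1 1 0 0 1 1:
  step 0: s0  (start)
  step 1: s2  (read 1: s0→s2)
  step 2: s1  (read 1: s2→s1)
  step 3: s2  (read 0: s1→s2)   ← first repeat (s2 seen earlier)
  step 4: s5  (read 0: s2→s5)
  step 5: s0  (read 1: s5→s0)
  step 6: s2  (read 1: s0→s2)

The earliest repeat is at step j = 3: M is in s2, which it already visited at step i = 1.
The DFA has 6 states, so the proof of the pumping lemma guarantees a repeated state among the first 6+1 visited; the segment between the two visits is the pumpable y.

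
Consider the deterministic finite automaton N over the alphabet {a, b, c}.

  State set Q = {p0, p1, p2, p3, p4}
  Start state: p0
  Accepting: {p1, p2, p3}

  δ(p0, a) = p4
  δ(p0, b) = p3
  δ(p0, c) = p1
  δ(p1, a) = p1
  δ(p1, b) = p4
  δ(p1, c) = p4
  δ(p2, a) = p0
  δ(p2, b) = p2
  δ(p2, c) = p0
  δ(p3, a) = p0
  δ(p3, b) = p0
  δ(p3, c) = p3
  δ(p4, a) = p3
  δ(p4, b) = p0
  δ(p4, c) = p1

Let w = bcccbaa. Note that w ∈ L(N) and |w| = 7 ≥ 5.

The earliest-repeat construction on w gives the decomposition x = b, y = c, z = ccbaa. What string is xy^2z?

bccccbaa

xy^2z = b·c·c·ccbaa = bccccbaa.
Reading y = c takes N from p3 back to p3, so after x·y·y the machine is still in p3, and z then leads to the accepting state p3. Hence bccccbaa ∈ L(N).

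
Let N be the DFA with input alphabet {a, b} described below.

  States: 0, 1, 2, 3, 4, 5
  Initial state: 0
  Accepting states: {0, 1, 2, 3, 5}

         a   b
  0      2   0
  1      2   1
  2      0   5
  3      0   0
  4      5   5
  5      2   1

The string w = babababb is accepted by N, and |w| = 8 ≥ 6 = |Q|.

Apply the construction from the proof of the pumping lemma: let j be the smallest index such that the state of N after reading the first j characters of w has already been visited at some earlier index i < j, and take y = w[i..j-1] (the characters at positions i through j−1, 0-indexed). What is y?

State sequence: 0 -b-> 0 -a-> 2 -b-> 5 -a-> 2 -b-> 5 -a-> 2 -b-> 5 -b-> 1
First repeat at step 1: 0 was already visited.

So i = 0, j = 1, giving x = w[0:0] = ε, y = w[0:1] = b, z = w[1:8] = abababb.
Check: |xy| = 1 ≤ 6 and |y| = 1 ≥ 1. Reading y takes N from 0 back to 0, so every xyⁱz is accepted.
The DFA has 6 states, so the proof of the pumping lemma guarantees a repeated state among the first 6+1 visited; the segment between the two visits is the pumpable y.

b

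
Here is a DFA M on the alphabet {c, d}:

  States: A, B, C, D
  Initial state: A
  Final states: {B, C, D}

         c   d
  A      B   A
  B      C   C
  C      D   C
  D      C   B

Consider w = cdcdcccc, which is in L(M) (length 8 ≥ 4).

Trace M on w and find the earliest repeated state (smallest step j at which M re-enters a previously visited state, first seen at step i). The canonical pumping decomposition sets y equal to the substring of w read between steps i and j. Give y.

dcd

State sequence: A -c-> B -d-> C -c-> D -d-> B -c-> C -c-> D -c-> C -c-> D
First repeat at step 4: B was already visited.

So i = 1, j = 4, giving x = w[0:1] = c, y = w[1:4] = dcd, z = w[4:8] = cccc.
Check: |xy| = 4 ≤ 4 and |y| = 3 ≥ 1. Reading y takes M from B back to B, so every xyⁱz is accepted.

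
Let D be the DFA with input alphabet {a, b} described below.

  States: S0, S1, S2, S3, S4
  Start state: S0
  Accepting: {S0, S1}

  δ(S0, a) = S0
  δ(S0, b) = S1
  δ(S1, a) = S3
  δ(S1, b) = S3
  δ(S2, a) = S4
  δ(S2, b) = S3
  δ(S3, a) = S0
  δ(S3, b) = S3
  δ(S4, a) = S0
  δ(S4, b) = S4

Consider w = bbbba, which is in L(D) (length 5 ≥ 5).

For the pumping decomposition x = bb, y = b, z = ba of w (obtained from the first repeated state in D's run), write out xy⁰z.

bbba

xy⁰z = xz = bb·ba = bbba.
Reading y = b takes D from S3 back to S3, so after x the machine is still in S3, and z then leads to the accepting state S0. Hence bbba ∈ L(D).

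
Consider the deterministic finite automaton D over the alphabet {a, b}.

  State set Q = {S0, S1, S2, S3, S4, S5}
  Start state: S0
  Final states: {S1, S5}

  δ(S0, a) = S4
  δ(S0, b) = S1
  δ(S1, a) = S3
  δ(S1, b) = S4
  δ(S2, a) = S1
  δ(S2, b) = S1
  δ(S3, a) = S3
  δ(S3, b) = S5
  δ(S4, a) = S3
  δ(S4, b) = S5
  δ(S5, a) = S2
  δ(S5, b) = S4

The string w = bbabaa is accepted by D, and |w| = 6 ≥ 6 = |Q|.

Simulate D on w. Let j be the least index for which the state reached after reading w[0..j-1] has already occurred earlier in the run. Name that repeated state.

S1

Run of D on w = b b a b a a:
  step 0: S0  (start)
  step 1: S1  (read b: S0→S1)
  step 2: S4  (read b: S1→S4)
  step 3: S3  (read a: S4→S3)
  step 4: S5  (read b: S3→S5)
  step 5: S2  (read a: S5→S2)
  step 6: S1  (read a: S2→S1)   ← first repeat (S1 seen earlier)

The earliest repeat is at step j = 6: D is in S1, which it already visited at step i = 1.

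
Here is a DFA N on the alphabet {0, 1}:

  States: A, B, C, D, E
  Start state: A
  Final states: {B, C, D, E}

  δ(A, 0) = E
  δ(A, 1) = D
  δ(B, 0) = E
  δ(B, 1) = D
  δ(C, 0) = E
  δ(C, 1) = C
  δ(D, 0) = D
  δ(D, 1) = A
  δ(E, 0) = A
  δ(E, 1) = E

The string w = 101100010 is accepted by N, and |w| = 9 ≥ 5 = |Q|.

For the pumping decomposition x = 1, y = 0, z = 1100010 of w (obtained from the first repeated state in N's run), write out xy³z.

10001100010

xy^3z = 1·0·0·0·1100010 = 10001100010.
Reading y = 0 takes N from D back to D, so after x·y·y·y the machine is still in D, and z then leads to the accepting state E. Hence 10001100010 ∈ L(N).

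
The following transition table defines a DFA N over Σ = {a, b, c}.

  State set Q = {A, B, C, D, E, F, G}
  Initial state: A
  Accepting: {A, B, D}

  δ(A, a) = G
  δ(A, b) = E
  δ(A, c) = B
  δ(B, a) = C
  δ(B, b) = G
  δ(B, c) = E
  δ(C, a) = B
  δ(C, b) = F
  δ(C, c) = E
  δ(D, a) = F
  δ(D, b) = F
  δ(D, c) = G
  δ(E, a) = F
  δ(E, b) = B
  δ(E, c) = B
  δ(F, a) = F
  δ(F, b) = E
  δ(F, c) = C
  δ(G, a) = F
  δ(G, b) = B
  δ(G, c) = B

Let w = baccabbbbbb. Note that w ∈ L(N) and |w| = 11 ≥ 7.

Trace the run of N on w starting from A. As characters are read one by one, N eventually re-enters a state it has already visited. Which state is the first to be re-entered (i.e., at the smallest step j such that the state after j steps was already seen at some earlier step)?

State sequence: A -b-> E -a-> F -c-> C -c-> E -a-> F -b-> E -b-> B -b-> G -b-> B -b-> G -b-> B
First repeat at step 4: E was already visited.

The earliest repeat is at step j = 4: N is in E, which it already visited at step i = 1.

E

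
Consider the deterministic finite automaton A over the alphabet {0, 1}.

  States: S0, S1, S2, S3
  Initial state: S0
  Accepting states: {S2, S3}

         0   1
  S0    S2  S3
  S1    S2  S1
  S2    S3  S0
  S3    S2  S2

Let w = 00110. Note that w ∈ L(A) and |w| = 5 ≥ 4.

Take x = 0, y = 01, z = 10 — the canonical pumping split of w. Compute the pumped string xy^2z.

0010110

xy^2z = 0·01·01·10 = 0010110.
Reading y = 01 takes A from S2 back to S2, so after x·y·y the machine is still in S2, and z then leads to the accepting state S2. Hence 0010110 ∈ L(A).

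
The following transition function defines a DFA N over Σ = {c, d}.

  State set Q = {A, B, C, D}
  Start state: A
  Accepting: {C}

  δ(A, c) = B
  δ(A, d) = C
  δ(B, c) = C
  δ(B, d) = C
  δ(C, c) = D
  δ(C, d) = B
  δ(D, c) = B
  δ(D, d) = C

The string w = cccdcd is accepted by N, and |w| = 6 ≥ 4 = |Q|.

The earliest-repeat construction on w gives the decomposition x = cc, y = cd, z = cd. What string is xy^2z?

cccdcdcd

xy^2z = cc·cd·cd·cd = cccdcdcd.
Reading y = cd takes N from C back to C, so after x·y·y the machine is still in C, and z then leads to the accepting state C. Hence cccdcdcd ∈ L(N).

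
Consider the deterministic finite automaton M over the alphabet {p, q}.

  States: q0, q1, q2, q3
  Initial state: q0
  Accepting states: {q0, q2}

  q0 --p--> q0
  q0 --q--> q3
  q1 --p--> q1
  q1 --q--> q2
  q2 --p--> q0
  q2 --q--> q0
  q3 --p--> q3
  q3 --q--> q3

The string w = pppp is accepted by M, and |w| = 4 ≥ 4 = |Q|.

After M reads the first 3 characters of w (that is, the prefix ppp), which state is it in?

q0

Run of M on the first 3 characters of w = p p p:
  step 0: q0  (start)
  step 1: q0  (read p: q0→q0)
  step 2: q0  (read p: q0→q0)
  step 3: q0  (read p: q0→q0)

After reading 3 characters, M is in state q0.
(This kind of state-tracing is the core of the pumping-lemma construction: with 4 states, pigeonhole forces a repeat within the first 4 steps.)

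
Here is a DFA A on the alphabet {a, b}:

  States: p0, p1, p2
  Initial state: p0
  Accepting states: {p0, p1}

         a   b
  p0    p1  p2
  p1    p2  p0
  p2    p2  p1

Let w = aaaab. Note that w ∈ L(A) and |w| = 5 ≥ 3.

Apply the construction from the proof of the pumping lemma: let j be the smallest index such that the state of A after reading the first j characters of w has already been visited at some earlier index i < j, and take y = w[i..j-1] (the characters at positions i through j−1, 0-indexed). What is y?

Run of A on w = a a a a b:
  step 0: p0  (start)
  step 1: p1  (read a: p0→p1)
  step 2: p2  (read a: p1→p2)
  step 3: p2  (read a: p2→p2)   ← first repeat (p2 seen earlier)
  step 4: p2  (read a: p2→p2)
  step 5: p1  (read b: p2→p1)

So i = 2, j = 3, giving x = w[0:2] = aa, y = w[2:3] = a, z = w[3:5] = ab.
Check: |xy| = 3 ≤ 3 and |y| = 1 ≥ 1. Reading y takes A from p2 back to p2, so every xyⁱz is accepted.
The DFA has 3 states, so the proof of the pumping lemma guarantees a repeated state among the first 3+1 visited; the segment between the two visits is the pumpable y.

a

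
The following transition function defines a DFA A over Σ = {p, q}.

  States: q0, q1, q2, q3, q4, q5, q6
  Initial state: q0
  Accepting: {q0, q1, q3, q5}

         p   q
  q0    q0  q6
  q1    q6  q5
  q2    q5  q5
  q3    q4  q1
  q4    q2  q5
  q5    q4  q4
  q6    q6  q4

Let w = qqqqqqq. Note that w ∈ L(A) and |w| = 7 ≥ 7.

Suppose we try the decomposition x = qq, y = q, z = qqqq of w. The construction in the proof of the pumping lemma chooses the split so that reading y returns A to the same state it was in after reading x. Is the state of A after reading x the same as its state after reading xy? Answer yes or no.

State sequence: q0 -q-> q6 -q-> q4 -q-> q5

After x (step 2): q4. After xy (step 3): q5.
They differ (q4 ≠ q5), so y is not a cycle from the state after x; this split is not the one the pumping-lemma construction produces, and pumping y need not keep the string in L(A).

no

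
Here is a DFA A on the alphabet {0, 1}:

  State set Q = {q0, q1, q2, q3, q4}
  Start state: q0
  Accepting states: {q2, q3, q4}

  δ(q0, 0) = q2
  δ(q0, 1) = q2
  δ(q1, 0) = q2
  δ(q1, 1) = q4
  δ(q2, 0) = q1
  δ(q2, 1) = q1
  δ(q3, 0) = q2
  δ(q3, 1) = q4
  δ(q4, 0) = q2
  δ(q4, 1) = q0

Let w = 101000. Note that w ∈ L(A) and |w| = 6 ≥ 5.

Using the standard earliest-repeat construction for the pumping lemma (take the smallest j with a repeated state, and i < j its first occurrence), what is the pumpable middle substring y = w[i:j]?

State sequence: q0 -1-> q2 -0-> q1 -1-> q4 -0-> q2 -0-> q1 -0-> q2
First repeat at step 4: q2 was already visited.

So i = 1, j = 4, giving x = w[0:1] = 1, y = w[1:4] = 010, z = w[4:6] = 00.
Check: |xy| = 4 ≤ 5 and |y| = 3 ≥ 1. Reading y takes A from q2 back to q2, so every xyⁱz is accepted.
The DFA has 5 states, so the proof of the pumping lemma guarantees a repeated state among the first 5+1 visited; the segment between the two visits is the pumpable y.

010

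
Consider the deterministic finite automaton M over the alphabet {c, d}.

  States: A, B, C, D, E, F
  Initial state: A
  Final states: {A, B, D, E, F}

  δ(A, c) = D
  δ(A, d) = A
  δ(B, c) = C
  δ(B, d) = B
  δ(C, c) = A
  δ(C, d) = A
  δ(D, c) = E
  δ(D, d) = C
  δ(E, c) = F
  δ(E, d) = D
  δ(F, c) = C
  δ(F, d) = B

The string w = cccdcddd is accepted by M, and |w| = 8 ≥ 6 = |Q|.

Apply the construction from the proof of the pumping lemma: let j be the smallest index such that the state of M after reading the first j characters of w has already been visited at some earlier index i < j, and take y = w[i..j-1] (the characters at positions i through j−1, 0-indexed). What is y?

cccdcd

Run of M on w = c c c d c d d d:
  step 0: A  (start)
  step 1: D  (read c: A→D)
  step 2: E  (read c: D→E)
  step 3: F  (read c: E→F)
  step 4: B  (read d: F→B)
  step 5: C  (read c: B→C)
  step 6: A  (read d: C→A)   ← first repeat (A seen earlier)
  step 7: A  (read d: A→A)
  step 8: A  (read d: A→A)

So i = 0, j = 6, giving x = w[0:0] = ε, y = w[0:6] = cccdcd, z = w[6:8] = dd.
Check: |xy| = 6 ≤ 6 and |y| = 6 ≥ 1. Reading y takes M from A back to A, so every xyⁱz is accepted.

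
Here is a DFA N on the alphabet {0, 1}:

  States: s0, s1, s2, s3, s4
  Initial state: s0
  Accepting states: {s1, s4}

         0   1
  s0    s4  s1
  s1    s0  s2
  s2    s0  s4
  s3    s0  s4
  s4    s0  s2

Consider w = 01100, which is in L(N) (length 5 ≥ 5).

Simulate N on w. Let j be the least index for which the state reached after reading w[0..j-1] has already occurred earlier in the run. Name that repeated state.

State sequence: s0 -0-> s4 -1-> s2 -1-> s4 -0-> s0 -0-> s4
First repeat at step 3: s4 was already visited.

The earliest repeat is at step j = 3: N is in s4, which it already visited at step i = 1.
Pumping length from the standard proof: p = 5 (the number of states). The repeated state found above gives |xy| = j ≤ 5 and |y| = j − i ≥ 1.

s4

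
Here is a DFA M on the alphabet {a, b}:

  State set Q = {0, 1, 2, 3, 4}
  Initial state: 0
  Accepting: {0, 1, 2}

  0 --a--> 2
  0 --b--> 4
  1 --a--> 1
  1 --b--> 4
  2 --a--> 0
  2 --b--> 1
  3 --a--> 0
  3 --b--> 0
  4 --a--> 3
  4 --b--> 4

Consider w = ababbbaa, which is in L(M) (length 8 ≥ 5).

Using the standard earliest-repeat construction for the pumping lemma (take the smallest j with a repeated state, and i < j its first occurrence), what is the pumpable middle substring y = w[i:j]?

a

Run of M on w = a b a b b b a a:
  step 0: 0  (start)
  step 1: 2  (read a: 0→2)
  step 2: 1  (read b: 2→1)
  step 3: 1  (read a: 1→1)   ← first repeat (1 seen earlier)
  step 4: 4  (read b: 1→4)
  step 5: 4  (read b: 4→4)
  step 6: 4  (read b: 4→4)
  step 7: 3  (read a: 4→3)
  step 8: 0  (read a: 3→0)

So i = 2, j = 3, giving x = w[0:2] = ab, y = w[2:3] = a, z = w[3:8] = bbbaa.
Check: |xy| = 3 ≤ 5 and |y| = 1 ≥ 1. Reading y takes M from 1 back to 1, so every xyⁱz is accepted.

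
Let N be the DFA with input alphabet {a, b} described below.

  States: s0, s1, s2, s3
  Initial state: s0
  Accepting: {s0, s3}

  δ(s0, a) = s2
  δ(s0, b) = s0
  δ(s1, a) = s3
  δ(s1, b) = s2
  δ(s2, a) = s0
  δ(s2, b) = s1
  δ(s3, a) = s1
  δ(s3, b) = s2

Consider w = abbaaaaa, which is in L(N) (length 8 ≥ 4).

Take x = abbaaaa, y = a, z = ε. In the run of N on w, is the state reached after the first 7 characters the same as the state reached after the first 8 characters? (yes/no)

Run of N on the first 8 characters of w = a b b a a a a a:
  step 0: s0  (start)
  step 1: s2  (read a: s0→s2)
  step 2: s1  (read b: s2→s1)
  step 3: s2  (read b: s1→s2)
  step 4: s0  (read a: s2→s0)
  step 5: s2  (read a: s0→s2)
  step 6: s0  (read a: s2→s0)
  step 7: s2  (read a: s0→s2)
  step 8: s0  (read a: s2→s0)

After x (step 7): s2. After xy (step 8): s0.
They differ (s2 ≠ s0), so y is not a cycle from the state after x; this split is not the one the pumping-lemma construction produces, and pumping y need not keep the string in L(N).

no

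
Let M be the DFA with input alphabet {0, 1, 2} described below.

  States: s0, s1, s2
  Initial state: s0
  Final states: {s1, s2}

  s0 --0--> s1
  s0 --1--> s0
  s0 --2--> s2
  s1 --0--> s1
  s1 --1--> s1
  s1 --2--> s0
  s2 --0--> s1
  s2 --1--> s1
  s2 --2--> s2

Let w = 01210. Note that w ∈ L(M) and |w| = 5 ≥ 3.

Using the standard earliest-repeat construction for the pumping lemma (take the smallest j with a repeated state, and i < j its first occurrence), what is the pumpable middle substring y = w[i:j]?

1

State sequence: s0 -0-> s1 -1-> s1 -2-> s0 -1-> s0 -0-> s1
First repeat at step 2: s1 was already visited.

So i = 1, j = 2, giving x = w[0:1] = 0, y = w[1:2] = 1, z = w[2:5] = 210.
Check: |xy| = 2 ≤ 3 and |y| = 1 ≥ 1. Reading y takes M from s1 back to s1, so every xyⁱz is accepted.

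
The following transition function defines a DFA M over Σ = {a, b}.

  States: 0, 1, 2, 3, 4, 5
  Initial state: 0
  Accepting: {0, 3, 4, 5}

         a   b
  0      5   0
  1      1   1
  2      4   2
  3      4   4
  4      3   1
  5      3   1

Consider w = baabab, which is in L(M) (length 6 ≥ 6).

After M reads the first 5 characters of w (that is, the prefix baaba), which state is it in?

Run of M on the first 5 characters of w = b a a b a:
  step 0: 0  (start)
  step 1: 0  (read b: 0→0)
  step 2: 5  (read a: 0→5)
  step 3: 3  (read a: 5→3)
  step 4: 4  (read b: 3→4)
  step 5: 3  (read a: 4→3)

After reading 5 characters, M is in state 3.

3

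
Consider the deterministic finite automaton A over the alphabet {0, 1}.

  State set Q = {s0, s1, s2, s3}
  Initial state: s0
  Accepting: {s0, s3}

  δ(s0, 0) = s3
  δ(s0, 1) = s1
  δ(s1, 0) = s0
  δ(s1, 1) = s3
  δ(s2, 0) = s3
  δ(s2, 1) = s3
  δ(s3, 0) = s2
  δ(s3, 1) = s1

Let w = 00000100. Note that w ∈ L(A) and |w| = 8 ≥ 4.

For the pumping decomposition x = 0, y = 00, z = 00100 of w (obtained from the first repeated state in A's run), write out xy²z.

xy^2z = 0·00·00·00100 = 0000000100.
Reading y = 00 takes A from s3 back to s3, so after x·y·y the machine is still in s3, and z then leads to the accepting state s3. Hence 0000000100 ∈ L(A).

0000000100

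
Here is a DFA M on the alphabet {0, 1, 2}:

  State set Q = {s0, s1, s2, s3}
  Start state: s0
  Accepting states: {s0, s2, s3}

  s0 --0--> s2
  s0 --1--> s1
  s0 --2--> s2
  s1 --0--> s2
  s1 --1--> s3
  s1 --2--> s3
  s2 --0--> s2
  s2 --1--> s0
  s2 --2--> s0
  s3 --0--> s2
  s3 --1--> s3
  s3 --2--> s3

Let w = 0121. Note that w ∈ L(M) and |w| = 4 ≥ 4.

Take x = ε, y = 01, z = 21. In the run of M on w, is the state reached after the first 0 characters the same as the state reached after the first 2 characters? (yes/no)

yes

State sequence: s0 -0-> s2 -1-> s0

After x (step 0): s0. After xy (step 2): s0.
They match, so y = 01 drives M around a cycle from s0 back to itself; pumping y any number of times keeps M in s0 before reading z, and xyⁱz ∈ L(M) for every i ≥ 0.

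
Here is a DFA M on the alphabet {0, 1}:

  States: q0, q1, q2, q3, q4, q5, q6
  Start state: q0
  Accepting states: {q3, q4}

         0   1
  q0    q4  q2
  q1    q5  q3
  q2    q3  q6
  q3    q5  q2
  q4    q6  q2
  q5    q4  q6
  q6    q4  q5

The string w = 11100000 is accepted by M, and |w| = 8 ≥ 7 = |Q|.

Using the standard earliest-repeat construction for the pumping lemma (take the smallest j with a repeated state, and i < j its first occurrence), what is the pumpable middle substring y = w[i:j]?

100

State sequence: q0 -1-> q2 -1-> q6 -1-> q5 -0-> q4 -0-> q6 -0-> q4 -0-> q6 -0-> q4
First repeat at step 5: q6 was already visited.

So i = 2, j = 5, giving x = w[0:2] = 11, y = w[2:5] = 100, z = w[5:8] = 000.
Check: |xy| = 5 ≤ 7 and |y| = 3 ≥ 1. Reading y takes M from q6 back to q6, so every xyⁱz is accepted.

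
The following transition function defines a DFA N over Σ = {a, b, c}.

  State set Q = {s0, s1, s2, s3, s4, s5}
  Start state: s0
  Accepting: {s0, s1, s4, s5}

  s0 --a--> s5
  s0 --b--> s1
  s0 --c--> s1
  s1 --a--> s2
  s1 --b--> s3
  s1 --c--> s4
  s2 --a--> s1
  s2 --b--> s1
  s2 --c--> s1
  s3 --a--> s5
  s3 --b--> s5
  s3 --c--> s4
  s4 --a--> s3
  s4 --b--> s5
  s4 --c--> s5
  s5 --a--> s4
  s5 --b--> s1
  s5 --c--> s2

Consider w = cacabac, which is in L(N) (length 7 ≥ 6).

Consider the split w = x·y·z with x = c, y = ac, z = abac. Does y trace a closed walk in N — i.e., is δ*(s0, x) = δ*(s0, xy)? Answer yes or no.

yes

State sequence: s0 -c-> s1 -a-> s2 -c-> s1

After x (step 1): s1. After xy (step 3): s1.
They match, so y = ac drives N around a cycle from s1 back to itself; pumping y any number of times keeps N in s1 before reading z, and xyⁱz ∈ L(N) for every i ≥ 0.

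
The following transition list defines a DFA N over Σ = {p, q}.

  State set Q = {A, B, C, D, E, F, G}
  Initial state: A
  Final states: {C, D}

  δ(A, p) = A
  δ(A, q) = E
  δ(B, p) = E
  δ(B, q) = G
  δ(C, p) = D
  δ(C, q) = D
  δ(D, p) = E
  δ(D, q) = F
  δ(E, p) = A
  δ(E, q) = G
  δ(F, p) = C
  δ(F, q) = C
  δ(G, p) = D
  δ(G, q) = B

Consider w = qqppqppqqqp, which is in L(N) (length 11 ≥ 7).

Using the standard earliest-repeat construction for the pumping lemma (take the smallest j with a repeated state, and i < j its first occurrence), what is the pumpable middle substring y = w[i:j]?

Run of N on w = q q p p q p p q q q p:
  step 0: A  (start)
  step 1: E  (read q: A→E)
  step 2: G  (read q: E→G)
  step 3: D  (read p: G→D)
  step 4: E  (read p: D→E)   ← first repeat (E seen earlier)
  step 5: G  (read q: E→G)
  step 6: D  (read p: G→D)
  step 7: E  (read p: D→E)
  step 8: G  (read q: E→G)
  step 9: B  (read q: G→B)
  step 10: G  (read q: B→G)
  step 11: D  (read p: G→D)

So i = 1, j = 4, giving x = w[0:1] = q, y = w[1:4] = qpp, z = w[4:11] = qppqqqp.
Check: |xy| = 4 ≤ 7 and |y| = 3 ≥ 1. Reading y takes N from E back to E, so every xyⁱz is accepted.
Since N has 7 states, any run of length ≥ 7 visits 7+1 states, so by pigeonhole some state repeats within the first 7 steps — that repeat gives the pumpable loop.

qpp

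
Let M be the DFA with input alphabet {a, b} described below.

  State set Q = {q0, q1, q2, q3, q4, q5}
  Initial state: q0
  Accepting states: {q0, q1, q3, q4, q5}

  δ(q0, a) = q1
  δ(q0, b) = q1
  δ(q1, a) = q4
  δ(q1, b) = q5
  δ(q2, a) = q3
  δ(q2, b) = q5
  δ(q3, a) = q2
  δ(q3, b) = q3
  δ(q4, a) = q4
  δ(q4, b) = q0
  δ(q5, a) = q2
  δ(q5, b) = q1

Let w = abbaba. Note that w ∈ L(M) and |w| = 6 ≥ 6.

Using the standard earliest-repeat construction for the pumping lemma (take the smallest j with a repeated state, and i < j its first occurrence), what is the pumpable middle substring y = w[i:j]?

State sequence: q0 -a-> q1 -b-> q5 -b-> q1 -a-> q4 -b-> q0 -a-> q1
First repeat at step 3: q1 was already visited.

So i = 1, j = 3, giving x = w[0:1] = a, y = w[1:3] = bb, z = w[3:6] = aba.
Check: |xy| = 3 ≤ 6 and |y| = 2 ≥ 1. Reading y takes M from q1 back to q1, so every xyⁱz is accepted.

bb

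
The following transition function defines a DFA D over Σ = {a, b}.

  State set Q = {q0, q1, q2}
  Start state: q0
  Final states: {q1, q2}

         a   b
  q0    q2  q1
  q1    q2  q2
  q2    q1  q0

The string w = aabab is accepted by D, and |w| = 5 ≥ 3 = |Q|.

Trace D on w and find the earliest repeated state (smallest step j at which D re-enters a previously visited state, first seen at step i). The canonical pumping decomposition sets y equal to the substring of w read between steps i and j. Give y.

State sequence: q0 -a-> q2 -a-> q1 -b-> q2 -a-> q1 -b-> q2
First repeat at step 3: q2 was already visited.

So i = 1, j = 3, giving x = w[0:1] = a, y = w[1:3] = ab, z = w[3:5] = ab.
Check: |xy| = 3 ≤ 3 and |y| = 2 ≥ 1. Reading y takes D from q2 back to q2, so every xyⁱz is accepted.

ab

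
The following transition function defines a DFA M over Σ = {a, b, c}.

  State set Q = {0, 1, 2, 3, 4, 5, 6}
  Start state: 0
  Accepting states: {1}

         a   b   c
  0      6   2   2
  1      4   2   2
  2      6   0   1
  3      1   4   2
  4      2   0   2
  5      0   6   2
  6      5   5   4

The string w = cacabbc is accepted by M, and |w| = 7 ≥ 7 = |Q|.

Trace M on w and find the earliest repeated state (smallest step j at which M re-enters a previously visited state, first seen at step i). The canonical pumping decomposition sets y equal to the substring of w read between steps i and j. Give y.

aca

Run of M on w = c a c a b b c:
  step 0: 0  (start)
  step 1: 2  (read c: 0→2)
  step 2: 6  (read a: 2→6)
  step 3: 4  (read c: 6→4)
  step 4: 2  (read a: 4→2)   ← first repeat (2 seen earlier)
  step 5: 0  (read b: 2→0)
  step 6: 2  (read b: 0→2)
  step 7: 1  (read c: 2→1)

So i = 1, j = 4, giving x = w[0:1] = c, y = w[1:4] = aca, z = w[4:7] = bbc.
Check: |xy| = 4 ≤ 7 and |y| = 3 ≥ 1. Reading y takes M from 2 back to 2, so every xyⁱz is accepted.
The DFA has 7 states, so the proof of the pumping lemma guarantees a repeated state among the first 7+1 visited; the segment between the two visits is the pumpable y.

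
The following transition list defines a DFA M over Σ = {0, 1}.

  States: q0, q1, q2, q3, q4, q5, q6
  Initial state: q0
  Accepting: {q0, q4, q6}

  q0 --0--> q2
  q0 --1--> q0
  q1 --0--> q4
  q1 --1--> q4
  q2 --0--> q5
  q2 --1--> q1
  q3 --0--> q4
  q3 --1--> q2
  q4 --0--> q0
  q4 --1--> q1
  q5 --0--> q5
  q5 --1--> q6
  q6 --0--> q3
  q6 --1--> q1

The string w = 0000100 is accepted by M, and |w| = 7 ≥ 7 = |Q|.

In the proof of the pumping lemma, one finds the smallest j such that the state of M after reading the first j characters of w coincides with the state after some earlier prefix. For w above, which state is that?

State sequence: q0 -0-> q2 -0-> q5 -0-> q5 -0-> q5 -1-> q6 -0-> q3 -0-> q4
First repeat at step 3: q5 was already visited.

The earliest repeat is at step j = 3: M is in q5, which it already visited at step i = 2.
The DFA has 7 states, so the proof of the pumping lemma guarantees a repeated state among the first 7+1 visited; the segment between the two visits is the pumpable y.

q5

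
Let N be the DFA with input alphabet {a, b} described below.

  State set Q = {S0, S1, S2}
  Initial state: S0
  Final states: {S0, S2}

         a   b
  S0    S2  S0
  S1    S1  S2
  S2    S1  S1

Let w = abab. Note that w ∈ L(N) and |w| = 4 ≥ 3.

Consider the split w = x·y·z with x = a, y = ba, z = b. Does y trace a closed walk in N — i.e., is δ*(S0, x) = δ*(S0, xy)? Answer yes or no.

Run of N on the first 3 characters of w = a b a:
  step 0: S0  (start)
  step 1: S2  (read a: S0→S2)
  step 2: S1  (read b: S2→S1)
  step 3: S1  (read a: S1→S1)

After x (step 1): S2. After xy (step 3): S1.
They differ (S2 ≠ S1), so y is not a cycle from the state after x; this split is not the one the pumping-lemma construction produces, and pumping y need not keep the string in L(N).

no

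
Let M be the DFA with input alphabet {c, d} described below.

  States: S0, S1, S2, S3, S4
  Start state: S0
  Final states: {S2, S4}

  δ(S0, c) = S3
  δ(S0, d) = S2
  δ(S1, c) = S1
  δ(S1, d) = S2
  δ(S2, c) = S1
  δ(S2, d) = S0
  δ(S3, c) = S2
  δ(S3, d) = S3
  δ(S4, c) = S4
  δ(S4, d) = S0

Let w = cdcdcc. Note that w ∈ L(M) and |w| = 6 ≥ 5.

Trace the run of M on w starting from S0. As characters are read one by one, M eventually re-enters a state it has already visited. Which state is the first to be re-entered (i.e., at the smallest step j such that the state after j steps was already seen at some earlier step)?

S3

Run of M on w = c d c d c c:
  step 0: S0  (start)
  step 1: S3  (read c: S0→S3)
  step 2: S3  (read d: S3→S3)   ← first repeat (S3 seen earlier)
  step 3: S2  (read c: S3→S2)
  step 4: S0  (read d: S2→S0)
  step 5: S3  (read c: S0→S3)
  step 6: S2  (read c: S3→S2)

The earliest repeat is at step j = 2: M is in S3, which it already visited at step i = 1.
With |Q| = 5, pigeonhole forces a state repeat no later than step 5; the substring read between the first and second visits to that state can be pumped.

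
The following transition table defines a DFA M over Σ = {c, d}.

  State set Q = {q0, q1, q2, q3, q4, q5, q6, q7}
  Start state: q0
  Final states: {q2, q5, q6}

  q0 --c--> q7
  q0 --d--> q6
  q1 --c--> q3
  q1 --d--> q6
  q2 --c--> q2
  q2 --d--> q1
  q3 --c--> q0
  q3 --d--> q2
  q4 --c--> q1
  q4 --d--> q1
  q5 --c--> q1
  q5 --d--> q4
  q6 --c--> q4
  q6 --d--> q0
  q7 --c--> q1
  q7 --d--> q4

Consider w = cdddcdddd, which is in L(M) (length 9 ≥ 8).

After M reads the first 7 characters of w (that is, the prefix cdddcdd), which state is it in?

q6

State sequence: q0 -c-> q7 -d-> q4 -d-> q1 -d-> q6 -c-> q4 -d-> q1 -d-> q6

After reading 7 characters, M is in state q6.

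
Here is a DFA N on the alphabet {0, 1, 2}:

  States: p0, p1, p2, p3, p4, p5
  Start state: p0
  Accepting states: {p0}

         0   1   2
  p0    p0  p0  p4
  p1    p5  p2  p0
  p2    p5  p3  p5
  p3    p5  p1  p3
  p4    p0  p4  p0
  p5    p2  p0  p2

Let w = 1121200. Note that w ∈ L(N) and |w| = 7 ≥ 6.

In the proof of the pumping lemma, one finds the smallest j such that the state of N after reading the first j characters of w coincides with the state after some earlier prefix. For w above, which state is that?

p0

State sequence: p0 -1-> p0 -1-> p0 -2-> p4 -1-> p4 -2-> p0 -0-> p0 -0-> p0
First repeat at step 1: p0 was already visited.

The earliest repeat is at step j = 1: N is in p0, which it already visited at step i = 0.
Since N has 6 states, any run of length ≥ 6 visits 6+1 states, so by pigeonhole some state repeats within the first 6 steps — that repeat gives the pumpable loop.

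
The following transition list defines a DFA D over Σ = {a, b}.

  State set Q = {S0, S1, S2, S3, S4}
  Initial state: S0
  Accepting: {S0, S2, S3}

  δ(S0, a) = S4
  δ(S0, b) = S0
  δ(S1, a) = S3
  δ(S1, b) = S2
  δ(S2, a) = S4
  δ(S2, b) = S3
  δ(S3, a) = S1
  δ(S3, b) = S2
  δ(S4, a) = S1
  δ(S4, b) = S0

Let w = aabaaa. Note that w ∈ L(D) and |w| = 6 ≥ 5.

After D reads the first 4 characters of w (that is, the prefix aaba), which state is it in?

State sequence: S0 -a-> S4 -a-> S1 -b-> S2 -a-> S4

After reading 4 characters, D is in state S4.

S4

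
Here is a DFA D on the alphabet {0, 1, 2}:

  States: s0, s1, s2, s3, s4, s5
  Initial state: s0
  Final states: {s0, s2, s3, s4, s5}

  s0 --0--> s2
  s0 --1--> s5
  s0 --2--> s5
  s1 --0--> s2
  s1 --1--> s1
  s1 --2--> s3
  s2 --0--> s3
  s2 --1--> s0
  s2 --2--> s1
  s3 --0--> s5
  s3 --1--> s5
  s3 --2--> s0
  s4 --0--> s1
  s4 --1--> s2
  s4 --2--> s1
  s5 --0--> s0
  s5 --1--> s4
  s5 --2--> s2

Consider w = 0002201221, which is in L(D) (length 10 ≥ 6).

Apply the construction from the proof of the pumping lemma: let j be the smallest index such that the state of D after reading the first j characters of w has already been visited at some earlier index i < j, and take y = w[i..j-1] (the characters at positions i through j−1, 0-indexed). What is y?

Run of D on w = 0 0 0 2 2 0 1 2 2 1:
  step 0: s0  (start)
  step 1: s2  (read 0: s0→s2)
  step 2: s3  (read 0: s2→s3)
  step 3: s5  (read 0: s3→s5)
  step 4: s2  (read 2: s5→s2)   ← first repeat (s2 seen earlier)
  step 5: s1  (read 2: s2→s1)
  step 6: s2  (read 0: s1→s2)
  step 7: s0  (read 1: s2→s0)
  step 8: s5  (read 2: s0→s5)
  step 9: s2  (read 2: s5→s2)
  step 10: s0  (read 1: s2→s0)

So i = 1, j = 4, giving x = w[0:1] = 0, y = w[1:4] = 002, z = w[4:10] = 201221.
Check: |xy| = 4 ≤ 6 and |y| = 3 ≥ 1. Reading y takes D from s2 back to s2, so every xyⁱz is accepted.
With |Q| = 6, pigeonhole forces a state repeat no later than step 6; the substring read between the first and second visits to that state can be pumped.

002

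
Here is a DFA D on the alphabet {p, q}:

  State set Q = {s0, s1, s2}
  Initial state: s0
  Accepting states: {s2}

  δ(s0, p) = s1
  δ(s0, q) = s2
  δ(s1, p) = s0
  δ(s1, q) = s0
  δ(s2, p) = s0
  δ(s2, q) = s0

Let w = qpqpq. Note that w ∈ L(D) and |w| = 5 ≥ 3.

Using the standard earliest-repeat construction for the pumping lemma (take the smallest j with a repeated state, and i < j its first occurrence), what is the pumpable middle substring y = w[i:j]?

State sequence: s0 -q-> s2 -p-> s0 -q-> s2 -p-> s0 -q-> s2
First repeat at step 2: s0 was already visited.

So i = 0, j = 2, giving x = w[0:0] = ε, y = w[0:2] = qp, z = w[2:5] = qpq.
Check: |xy| = 2 ≤ 3 and |y| = 2 ≥ 1. Reading y takes D from s0 back to s0, so every xyⁱz is accepted.
The DFA has 3 states, so the proof of the pumping lemma guarantees a repeated state among the first 3+1 visited; the segment between the two visits is the pumpable y.

qp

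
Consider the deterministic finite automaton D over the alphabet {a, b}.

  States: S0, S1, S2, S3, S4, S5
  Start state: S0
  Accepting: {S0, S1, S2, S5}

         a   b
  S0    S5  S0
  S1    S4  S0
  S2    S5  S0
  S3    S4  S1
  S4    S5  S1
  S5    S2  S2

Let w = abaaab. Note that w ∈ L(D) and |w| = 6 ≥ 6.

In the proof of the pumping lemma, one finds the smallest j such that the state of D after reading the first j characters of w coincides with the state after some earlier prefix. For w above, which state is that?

Run of D on w = a b a a a b:
  step 0: S0  (start)
  step 1: S5  (read a: S0→S5)
  step 2: S2  (read b: S5→S2)
  step 3: S5  (read a: S2→S5)   ← first repeat (S5 seen earlier)
  step 4: S2  (read a: S5→S2)
  step 5: S5  (read a: S2→S5)
  step 6: S2  (read b: S5→S2)

The earliest repeat is at step j = 3: D is in S5, which it already visited at step i = 1.

S5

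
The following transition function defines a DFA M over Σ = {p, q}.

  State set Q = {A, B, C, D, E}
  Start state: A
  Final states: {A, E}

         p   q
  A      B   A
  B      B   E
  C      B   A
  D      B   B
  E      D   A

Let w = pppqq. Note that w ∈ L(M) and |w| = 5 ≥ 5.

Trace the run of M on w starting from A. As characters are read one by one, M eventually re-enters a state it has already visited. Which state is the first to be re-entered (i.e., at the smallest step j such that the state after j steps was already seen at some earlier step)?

B

Run of M on w = p p p q q:
  step 0: A  (start)
  step 1: B  (read p: A→B)
  step 2: B  (read p: B→B)   ← first repeat (B seen earlier)
  step 3: B  (read p: B→B)
  step 4: E  (read q: B→E)
  step 5: A  (read q: E→A)

The earliest repeat is at step j = 2: M is in B, which it already visited at step i = 1.
With |Q| = 5, pigeonhole forces a state repeat no later than step 5; the substring read between the first and second visits to that state can be pumped.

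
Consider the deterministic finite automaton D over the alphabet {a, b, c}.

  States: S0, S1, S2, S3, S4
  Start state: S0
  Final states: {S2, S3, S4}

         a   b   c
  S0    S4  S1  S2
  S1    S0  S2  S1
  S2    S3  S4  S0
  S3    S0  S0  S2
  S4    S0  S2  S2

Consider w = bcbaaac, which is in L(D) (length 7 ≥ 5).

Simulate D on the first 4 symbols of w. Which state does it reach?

Run of D on the first 4 characters of w = b c b a:
  step 0: S0  (start)
  step 1: S1  (read b: S0→S1)
  step 2: S1  (read c: S1→S1)
  step 3: S2  (read b: S1→S2)
  step 4: S3  (read a: S2→S3)

After reading 4 characters, D is in state S3.

S3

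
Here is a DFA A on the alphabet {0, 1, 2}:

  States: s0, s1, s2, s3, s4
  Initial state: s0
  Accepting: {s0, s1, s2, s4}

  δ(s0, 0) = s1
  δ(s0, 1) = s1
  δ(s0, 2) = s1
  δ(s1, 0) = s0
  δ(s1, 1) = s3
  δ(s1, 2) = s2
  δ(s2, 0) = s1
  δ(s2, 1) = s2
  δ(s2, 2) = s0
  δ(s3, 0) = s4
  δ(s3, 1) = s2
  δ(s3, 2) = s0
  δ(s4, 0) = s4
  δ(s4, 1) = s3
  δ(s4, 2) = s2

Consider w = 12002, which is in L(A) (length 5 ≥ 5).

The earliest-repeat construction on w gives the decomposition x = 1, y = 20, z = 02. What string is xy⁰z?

xy⁰z = xz = 1·02 = 102.
Reading y = 20 takes A from s1 back to s1, so after x the machine is still in s1, and z then leads to the accepting state s1. Hence 102 ∈ L(A).

102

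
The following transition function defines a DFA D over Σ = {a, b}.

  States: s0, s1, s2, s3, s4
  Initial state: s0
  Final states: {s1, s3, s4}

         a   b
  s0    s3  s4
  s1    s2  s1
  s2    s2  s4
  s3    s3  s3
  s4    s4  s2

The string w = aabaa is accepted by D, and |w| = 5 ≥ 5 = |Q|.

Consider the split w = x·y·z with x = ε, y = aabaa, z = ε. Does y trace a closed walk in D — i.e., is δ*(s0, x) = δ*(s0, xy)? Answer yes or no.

State sequence: s0 -a-> s3 -a-> s3 -b-> s3 -a-> s3 -a-> s3

After x (step 0): s0. After xy (step 5): s3.
They differ (s0 ≠ s3), so y is not a cycle from the state after x; this split is not the one the pumping-lemma construction produces, and pumping y need not keep the string in L(D).

no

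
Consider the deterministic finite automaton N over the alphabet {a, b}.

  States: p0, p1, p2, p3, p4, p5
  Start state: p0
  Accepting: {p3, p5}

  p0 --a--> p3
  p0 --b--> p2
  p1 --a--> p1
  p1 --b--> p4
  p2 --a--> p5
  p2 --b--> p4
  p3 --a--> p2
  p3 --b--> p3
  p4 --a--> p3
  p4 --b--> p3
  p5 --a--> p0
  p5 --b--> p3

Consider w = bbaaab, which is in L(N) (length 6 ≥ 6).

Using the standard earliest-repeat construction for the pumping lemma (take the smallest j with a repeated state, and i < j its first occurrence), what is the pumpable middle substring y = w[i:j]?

Run of N on w = b b a a a b:
  step 0: p0  (start)
  step 1: p2  (read b: p0→p2)
  step 2: p4  (read b: p2→p4)
  step 3: p3  (read a: p4→p3)
  step 4: p2  (read a: p3→p2)   ← first repeat (p2 seen earlier)
  step 5: p5  (read a: p2→p5)
  step 6: p3  (read b: p5→p3)

So i = 1, j = 4, giving x = w[0:1] = b, y = w[1:4] = baa, z = w[4:6] = ab.
Check: |xy| = 4 ≤ 6 and |y| = 3 ≥ 1. Reading y takes N from p2 back to p2, so every xyⁱz is accepted.

baa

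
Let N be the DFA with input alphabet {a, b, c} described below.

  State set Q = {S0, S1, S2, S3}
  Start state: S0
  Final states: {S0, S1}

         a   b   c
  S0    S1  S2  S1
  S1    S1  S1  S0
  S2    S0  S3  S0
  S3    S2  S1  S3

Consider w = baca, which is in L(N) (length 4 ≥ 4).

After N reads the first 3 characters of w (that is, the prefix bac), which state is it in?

Run of N on the first 3 characters of w = b a c:
  step 0: S0  (start)
  step 1: S2  (read b: S0→S2)
  step 2: S0  (read a: S2→S0)
  step 3: S1  (read c: S0→S1)

After reading 3 characters, N is in state S1.
(This kind of state-tracing is the core of the pumping-lemma construction: with 4 states, pigeonhole forces a repeat within the first 4 steps.)

S1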